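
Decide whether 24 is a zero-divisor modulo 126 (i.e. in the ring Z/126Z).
YES

gcd(24, 126) = 6 > 1, so 24 is not a unit in Z/126Z. In Z/nZ every nonzero non-unit is a zero-divisor: explicitly, take b = 126/gcd = 21 ≠ 0 (mod 126); then 24·21 = 504 = 4·126, i.e. 24·21 ≡ 0 (mod 126). So 24 is a zero-divisor.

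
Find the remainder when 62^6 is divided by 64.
Use repeated squaring. Binary(6) = 110. Walk through the bits of the exponent 6 left-to-right: at each bit after the leading one, square the running value, then multiply by 62 if the bit is 1 (always reducing mod 64):
  bit 1 = 1 (leading): start with 62.
  bit 2 = 1: square 62^2 = 3844 ≡ 4; bit is 1, so multiply 4·62 = 248 ≡ 56 (mod 64).
  bit 3 = 0: square 56^2 = 3136 ≡ 0 (mod 64).
Final value: 62^6 ≡ 0 (mod 64).

Final answer: 0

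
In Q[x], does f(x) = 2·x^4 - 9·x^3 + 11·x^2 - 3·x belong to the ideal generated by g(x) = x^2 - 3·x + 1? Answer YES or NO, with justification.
YES

In Q[x] the ideal (g) consists of all multiples of g, so f ∈ (g) iff g | f, i.e. iff the remainder of f on division by g is 0. Divide f by g (g is monic, so eliminate the leading term of the running remainder at each step):
  leading term 2·x^4: subtract (2·x^2)·g(x) = 2·x^4 - 6·x^3 + 2·x^2, leaving -3·x^3 + 9·x^2 - 3·x
  leading term -3·x^3: subtract (-3·x)·g(x) = -3·x^3 + 9·x^2 - 3·x, leaving 0
The remainder is 0, so f(x) = g(x) · h(x) with h(x) = 2·x^2 - 3·x. Hence g | f, i.e. f ∈ (g).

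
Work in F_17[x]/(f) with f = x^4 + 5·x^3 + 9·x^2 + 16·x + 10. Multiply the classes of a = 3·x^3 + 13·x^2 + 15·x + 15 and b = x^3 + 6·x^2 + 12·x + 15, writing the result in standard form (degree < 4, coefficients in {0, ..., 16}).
a · b ≡ 4·x^3 + 15·x^2 + 12·x + 5 (mod f(x))

Multiply as integer polynomials: a · b = 3·x^6 + 31·x^5 + 129·x^4 + 306·x^3 + 465·x^2 + 405·x + 225. Reducing coefficients mod 17: a · b ≡ 3·x^6 + 14·x^5 + 10·x^4 + 6·x^2 + 14·x + 4. Now divide by f(x) = x^4 + 5·x^3 + 9·x^2 + 16·x + 10 in F_17[x], eliminating the leading term at each step:
  leading term 3·x^6: subtract (3·x^2)·f(x) = 3·x^6 + 15·x^5 + 10·x^4 + 14·x^3 + 13·x^2, leaving 16·x^5 + 3·x^3 + 10·x^2 + 14·x + 4 (coefficients mod 17)
  leading term 16·x^5: subtract (16·x)·f(x) = 16·x^5 + 12·x^4 + 8·x^3 + x^2 + 7·x, leaving 5·x^4 + 12·x^3 + 9·x^2 + 7·x + 4 (coefficients mod 17)
  leading term 5·x^4: subtract (5)·f(x) = 5·x^4 + 8·x^3 + 11·x^2 + 12·x + 16, leaving 4·x^3 + 15·x^2 + 12·x + 5 (coefficients mod 17)
The degree is now < 4, so this is the remainder. Hence a · b ≡ 4·x^3 + 15·x^2 + 12·x + 5 in F_17[x]/(f).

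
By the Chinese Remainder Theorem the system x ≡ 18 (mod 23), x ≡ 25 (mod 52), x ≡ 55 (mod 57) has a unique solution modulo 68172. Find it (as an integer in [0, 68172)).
x ≡ 61957 (mod 68172); the representative in [0, 68172) is 61957

The moduli 23, 52, 57 are pairwise coprime, so by the CRT there is a unique solution mod 23·52·57 = 68172.
Solve by successive substitution. Start with x ≡ 18 (mod 23).
  Combine with x ≡ 25 (mod 52): write x = 18 + 23·t and require 18 + 23·t ≡ 25 (mod 52), i.e. 23·t ≡ 25 − 18 ≡ 7 (mod 52). Since 23^(−1) ≡ 43 (mod 52), t ≡ 43·7 ≡ 41 (mod 52). So x ≡ 18 + 23·41 = 961 (mod 1196).
  Combine with x ≡ 55 (mod 57): write x = 961 + 1196·t and require 961 + 1196·t ≡ 55 (mod 57), i.e. 1196·t ≡ 55 − 961 ≡ 6 (mod 57). Since 1196^(−1) ≡ 56 (mod 57) (1196 ≡ 56 (mod 57)), t ≡ 56·6 ≡ 51 (mod 57). So x ≡ 961 + 1196·51 = 61957 (mod 68172).
Unique solution in [0, 68172): x = 61957.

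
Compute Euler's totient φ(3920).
φ(3920) = 1344

φ is multiplicative, with φ(p^e) = p^e − p^(e−1). Factorise 3920 = 2^4 · 5 · 7^2. Then
  φ(3920) = (2^4 − 2^3) · (5 − 1) · (7^2 − 7^1) = 8 · 4 · 42 = 1344.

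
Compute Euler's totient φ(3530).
φ is multiplicative, with φ(p^e) = p^e − p^(e−1). Factorise 3530 = 2 · 5 · 353. Then
  φ(3530) = (2 − 1) · (5 − 1) · (353 − 1) = 1 · 4 · 352 = 1408.

Final answer: φ(3530) = 1408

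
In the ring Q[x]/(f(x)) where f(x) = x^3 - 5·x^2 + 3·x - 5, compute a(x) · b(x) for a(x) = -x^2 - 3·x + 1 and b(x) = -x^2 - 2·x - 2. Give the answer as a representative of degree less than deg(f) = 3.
a · b ≡ 54·x^2 - 21·x + 48 (mod f(x))

First multiply in Q[x] without reducing: a · b = x^4 + 5·x^3 + 7·x^2 + 4·x - 2. Now divide by f(x) = x^3 - 5·x^2 + 3·x - 5, eliminating the leading term at each step:
  leading term x^4: subtract (x)·f(x) = x^4 - 5·x^3 + 3·x^2 - 5·x, leaving 10·x^3 + 4·x^2 + 9·x - 2
  leading term 10·x^3: subtract (10)·f(x) = 10·x^3 - 50·x^2 + 30·x - 50, leaving 54·x^2 - 21·x + 48
The degree is now < 3, so this is the remainder. Hence a · b ≡ 54·x^2 - 21·x + 48 in Q[x]/(f).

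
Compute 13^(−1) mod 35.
13^(−1) ≡ 27 (mod 35)

Apply the extended Euclidean algorithm to (35, 13), tracking rows (r, s, t) with s·35 + t·13 = r. Each division r_prev = q·r_cur + r_new produces the new row as (previous row) − q·(current row):
  row A: (35, 1, 0)   [1·35 + 0·13 = 35]
  row B: (13, 0, 1)   [0·35 + 1·13 = 13]
  35 = 2·13 + 9   → row C = row A − 2·row B = (9, 1, −2)   [check: 1·35 − 2·13 = 9]
  13 = 1·9 + 4   → row D = row B − 1·row C = (4, −1, 3)   [check: −1·35 + 3·13 = 4]
  9 = 2·4 + 1   → row E = row C − 2·row D = (1, 3, −8)   [check: 3·35 − 8·13 = 1]
  4 = 4·1 + 0   → remainder 0, stop. gcd = 1 (last nonzero row E).
The gcd is 1, so 13 is invertible mod 35. The last nonzero row gives 3·35 − 8·13 = 1, so t = −8. So 13^(−1) ≡ −8 ≡ 27 (mod 35). Verify: 13 · 27 = 351 ≡ 1 (mod 35). ✓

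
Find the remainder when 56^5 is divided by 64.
0

Use repeated squaring. Binary(5) = 101. Walk through the bits of the exponent 5 left-to-right: at each bit after the leading one, square the running value, then multiply by 56 if the bit is 1 (always reducing mod 64):
  bit 1 = 1 (leading): start with 56.
  bit 2 = 0: square 56^2 = 3136 ≡ 0 (mod 64).
  bit 3 = 1: square 0^2 = 0; bit is 1, so multiply 0·56 = 0 (mod 64).
Final value: 56^5 ≡ 0 (mod 64).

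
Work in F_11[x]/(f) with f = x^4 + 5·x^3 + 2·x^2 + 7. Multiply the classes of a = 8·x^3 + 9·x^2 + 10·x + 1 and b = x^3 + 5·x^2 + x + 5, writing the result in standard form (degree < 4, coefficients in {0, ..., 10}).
a · b ≡ 6·x^3 + 10·x + 2 (mod f(x))

Multiply as integer polynomials: a · b = 8·x^6 + 49·x^5 + 63·x^4 + 100·x^3 + 60·x^2 + 51·x + 5. Reducing coefficients mod 11: a · b ≡ 8·x^6 + 5·x^5 + 8·x^4 + x^3 + 5·x^2 + 7·x + 5. Now divide by f(x) = x^4 + 5·x^3 + 2·x^2 + 7 in F_11[x], eliminating the leading term at each step:
  leading term 8·x^6: subtract (8·x^2)·f(x) = 8·x^6 + 7·x^5 + 5·x^4 + x^2, leaving 9·x^5 + 3·x^4 + x^3 + 4·x^2 + 7·x + 5 (coefficients mod 11)
  leading term 9·x^5: subtract (9·x)·f(x) = 9·x^5 + x^4 + 7·x^3 + 8·x, leaving 2·x^4 + 5·x^3 + 4·x^2 + 10·x + 5 (coefficients mod 11)
  leading term 2·x^4: subtract (2)·f(x) = 2·x^4 + 10·x^3 + 4·x^2 + 3, leaving 6·x^3 + 10·x + 2 (coefficients mod 11)
The degree is now < 4, so this is the remainder. Hence a · b ≡ 6·x^3 + 10·x + 2 in F_11[x]/(f).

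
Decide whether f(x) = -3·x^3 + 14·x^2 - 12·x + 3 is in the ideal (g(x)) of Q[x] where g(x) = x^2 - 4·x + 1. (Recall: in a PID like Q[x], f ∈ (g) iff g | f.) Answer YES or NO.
NO

In Q[x] the ideal (g) consists of all multiples of g, so f ∈ (g) iff g | f, i.e. iff the remainder of f on division by g is 0. Divide f by g (g is monic, so eliminate the leading term of the running remainder at each step):
  leading term -3·x^3: subtract (-3·x)·g(x) = -3·x^3 + 12·x^2 - 3·x, leaving 2·x^2 - 9·x + 3
  leading term 2·x^2: subtract (2)·g(x) = 2·x^2 - 8·x + 2, leaving 1 - x
The remainder r(x) = 1 - x ≠ 0 (and deg r < deg g), so g ∤ f, i.e. f ∉ (g).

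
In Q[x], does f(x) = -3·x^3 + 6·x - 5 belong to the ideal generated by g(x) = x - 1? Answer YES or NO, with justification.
In Q[x] the ideal (g) consists of all multiples of g, so f ∈ (g) iff g | f, i.e. iff the remainder of f on division by g is 0. Divide f by g (g is monic, so eliminate the leading term of the running remainder at each step):
  leading term -3·x^3: subtract (-3·x^2)·g(x) = -3·x^3 + 3·x^2, leaving -3·x^2 + 6·x - 5
  leading term -3·x^2: subtract (-3·x)·g(x) = -3·x^2 + 3·x, leaving 3·x - 5
  leading term 3·x: subtract (3)·g(x) = 3·x - 3, leaving -2
The remainder r(x) = -2 ≠ 0 (and deg r < deg g), so g ∤ f, i.e. f ∉ (g).

Final answer: NO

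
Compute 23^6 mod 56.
1

Use repeated squaring. Binary(6) = 110. Walk through the bits of the exponent 6 left-to-right: at each bit after the leading one, square the running value, then multiply by 23 if the bit is 1 (always reducing mod 56):
  bit 1 = 1 (leading): start with 23.
  bit 2 = 1: square 23^2 = 529 ≡ 25; bit is 1, so multiply 25·23 = 575 ≡ 15 (mod 56).
  bit 3 = 0: square 15^2 = 225 ≡ 1 (mod 56).
Final value: 23^6 ≡ 1 (mod 56).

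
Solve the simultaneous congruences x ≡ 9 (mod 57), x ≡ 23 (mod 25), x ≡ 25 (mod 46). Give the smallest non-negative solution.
x ≡ 8673 (mod 65550); the representative in [0, 65550) is 8673

The moduli 57, 25, 46 are pairwise coprime, so by the CRT there is a unique solution mod 57·25·46 = 65550.
Solve by successive substitution. Start with x ≡ 9 (mod 57).
  Combine with x ≡ 23 (mod 25): write x = 9 + 57·t and require 9 + 57·t ≡ 23 (mod 25), i.e. 57·t ≡ 23 − 9 ≡ 14 (mod 25). Since 57^(−1) ≡ 18 (mod 25) (57 ≡ 7 (mod 25)), t ≡ 18·14 ≡ 2 (mod 25). So x ≡ 9 + 57·2 = 123 (mod 1425).
  Combine with x ≡ 25 (mod 46): write x = 123 + 1425·t and require 123 + 1425·t ≡ 25 (mod 46), i.e. 1425·t ≡ 25 − 123 ≡ 40 (mod 46). Since 1425^(−1) ≡ 45 (mod 46) (1425 ≡ 45 (mod 46)), t ≡ 45·40 ≡ 6 (mod 46). So x ≡ 123 + 1425·6 = 8673 (mod 65550).
Unique solution in [0, 65550): x = 8673.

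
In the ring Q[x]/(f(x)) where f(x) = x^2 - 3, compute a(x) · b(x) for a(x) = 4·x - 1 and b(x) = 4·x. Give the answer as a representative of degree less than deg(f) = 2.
a · b ≡ 48 - 4·x (mod f(x))

First multiply in Q[x] without reducing: a · b = 16·x^2 - 4·x. Now divide by f(x) = x^2 - 3, eliminating the leading term at each step:
  leading term 16·x^2: subtract (16)·f(x) = 16·x^2 - 48, leaving 48 - 4·x
The degree is now < 2, so this is the remainder. Hence a · b ≡ 48 - 4·x in Q[x]/(f).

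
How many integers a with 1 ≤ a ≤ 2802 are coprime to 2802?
932

The number of a ∈ {1, ..., 2802} with gcd(a, 2802) = 1 is by definition Euler's totient φ(2802). φ is multiplicative, with φ(p^e) = p^e − p^(e−1). Factorise 2802 = 2 · 3 · 467. Then
  φ(2802) = (2 − 1) · (3 − 1) · (467 − 1) = 1 · 2 · 466 = 932.
So there are 932 such integers.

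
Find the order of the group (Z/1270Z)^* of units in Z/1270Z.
(Z/1270Z)^* consists of the classes a with gcd(a, 1270) = 1, so its order is φ(1270). φ is multiplicative, with φ(p^e) = p^e − p^(e−1). Factorise 1270 = 2 · 5 · 127. Then
  φ(1270) = (2 − 1) · (5 − 1) · (127 − 1) = 1 · 4 · 126 = 504.
Thus |(Z/1270Z)^*| = 504.

Final answer: |(Z/1270Z)^*| = 504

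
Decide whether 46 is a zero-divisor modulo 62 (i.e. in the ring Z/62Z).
gcd(46, 62) = 2 > 1, so 46 is not a unit in Z/62Z. In Z/nZ every nonzero non-unit is a zero-divisor: explicitly, take b = 62/gcd = 31 ≠ 0 (mod 62); then 46·31 = 1426 = 23·62, i.e. 46·31 ≡ 0 (mod 62). So 46 is a zero-divisor.

Final answer: YES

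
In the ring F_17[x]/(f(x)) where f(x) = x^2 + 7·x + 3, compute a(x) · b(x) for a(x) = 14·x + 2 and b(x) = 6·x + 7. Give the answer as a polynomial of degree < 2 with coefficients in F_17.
Multiply as integer polynomials: a · b = 84·x^2 + 110·x + 14. Reducing coefficients mod 17: a · b ≡ 16·x^2 + 8·x + 14. Now divide by f(x) = x^2 + 7·x + 3 in F_17[x], eliminating the leading term at each step:
  leading term 16·x^2: subtract (16)·f(x) = 16·x^2 + 10·x + 14, leaving 15·x (coefficients mod 17)
The degree is now < 2, so this is the remainder. Hence a · b ≡ 15·x in F_17[x]/(f).

Final answer: a · b ≡ 15·x (mod f(x))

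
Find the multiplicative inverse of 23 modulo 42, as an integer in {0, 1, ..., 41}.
23^(−1) ≡ 11 (mod 42)

Apply the extended Euclidean algorithm to (42, 23), tracking rows (r, s, t) with s·42 + t·23 = r. Each division r_prev = q·r_cur + r_new produces the new row as (previous row) − q·(current row):
  row A: (42, 1, 0)   [1·42 + 0·23 = 42]
  row B: (23, 0, 1)   [0·42 + 1·23 = 23]
  42 = 1·23 + 19   → row C = row A − 1·row B = (19, 1, −1)   [check: 1·42 − 1·23 = 19]
  23 = 1·19 + 4   → row D = row B − 1·row C = (4, −1, 2)   [check: −1·42 + 2·23 = 4]
  19 = 4·4 + 3   → row E = row C − 4·row D = (3, 5, −9)   [check: 5·42 − 9·23 = 3]
  4 = 1·3 + 1   → row F = row D − 1·row E = (1, −6, 11)   [check: −6·42 + 11·23 = 1]
  3 = 3·1 + 0   → remainder 0, stop. gcd = 1 (last nonzero row F).
The gcd is 1, so 23 is invertible mod 42. The last nonzero row gives −6·42 + 11·23 = 1, so t = 11. So 23^(−1) ≡ 11 (mod 42). Verify: 23 · 11 = 253 ≡ 1 (mod 42). ✓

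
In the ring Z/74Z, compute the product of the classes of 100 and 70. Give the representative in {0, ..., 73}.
Reduce the factors first: 100 ≡ 26 (mod 74), so 100 · 70 ≡ 26 · 70 (mod 74). 26 · 70 = 1820. Dividing by 74: 1820 = 24·74 + 44. So (100 · 70) mod 74 = 44.

Final answer: 44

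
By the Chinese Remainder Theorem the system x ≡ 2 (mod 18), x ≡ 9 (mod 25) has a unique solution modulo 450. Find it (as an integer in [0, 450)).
x ≡ 434 (mod 450); the representative in [0, 450) is 434

The moduli 18, 25 are pairwise coprime, so by the CRT there is a unique solution mod 18·25 = 450.
Solve by successive substitution. Start with x ≡ 2 (mod 18).
  Combine with x ≡ 9 (mod 25): write x = 2 + 18·t and require 2 + 18·t ≡ 9 (mod 25), i.e. 18·t ≡ 9 − 2 ≡ 7 (mod 25). Since 18^(−1) ≡ 7 (mod 25), t ≡ 7·7 ≡ 24 (mod 25). So x ≡ 2 + 18·24 = 434 (mod 450).
Unique solution in [0, 450): x = 434.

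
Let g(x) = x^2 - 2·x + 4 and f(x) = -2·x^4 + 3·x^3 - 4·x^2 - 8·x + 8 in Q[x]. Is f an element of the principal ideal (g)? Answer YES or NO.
YES

In Q[x] the ideal (g) consists of all multiples of g, so f ∈ (g) iff g | f, i.e. iff the remainder of f on division by g is 0. Divide f by g (g is monic, so eliminate the leading term of the running remainder at each step):
  leading term -2·x^4: subtract (-2·x^2)·g(x) = -2·x^4 + 4·x^3 - 8·x^2, leaving -x^3 + 4·x^2 - 8·x + 8
  leading term -x^3: subtract (-x)·g(x) = -x^3 + 2·x^2 - 4·x, leaving 2·x^2 - 4·x + 8
  leading term 2·x^2: subtract (2)·g(x) = 2·x^2 - 4·x + 8, leaving 0
The remainder is 0, so f(x) = g(x) · h(x) with h(x) = -2·x^2 - x + 2. Hence g | f, i.e. f ∈ (g).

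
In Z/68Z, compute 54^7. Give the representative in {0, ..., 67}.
28

Use repeated squaring. Binary(7) = 111. Walk through the bits of the exponent 7 left-to-right: at each bit after the leading one, square the running value, then multiply by 54 if the bit is 1 (always reducing mod 68):
  bit 1 = 1 (leading): start with 54.
  bit 2 = 1: square 54^2 = 2916 ≡ 60; bit is 1, so multiply 60·54 = 3240 ≡ 44 (mod 68).
  bit 3 = 1: square 44^2 = 1936 ≡ 32; bit is 1, so multiply 32·54 = 1728 ≡ 28 (mod 68).
Final value: 54^7 ≡ 28 (mod 68).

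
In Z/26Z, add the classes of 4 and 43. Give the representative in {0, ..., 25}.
21

Reduce the summands first: 43 ≡ 17 (mod 26), so 4 + 43 ≡ 4 + 17 (mod 26). 4 + 17 = 21; 21 = 0·26 + 21, so (4 + 43) mod 26 = 21.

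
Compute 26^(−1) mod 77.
Apply the extended Euclidean algorithm to (77, 26), tracking rows (r, s, t) with s·77 + t·26 = r. Each division r_prev = q·r_cur + r_new produces the new row as (previous row) − q·(current row):
  row A: (77, 1, 0)   [1·77 + 0·26 = 77]
  row B: (26, 0, 1)   [0·77 + 1·26 = 26]
  77 = 2·26 + 25   → row C = row A − 2·row B = (25, 1, −2)   [check: 1·77 − 2·26 = 25]
  26 = 1·25 + 1   → row D = row B − 1·row C = (1, −1, 3)   [check: −1·77 + 3·26 = 1]
  25 = 25·1 + 0   → remainder 0, stop. gcd = 1 (last nonzero row D).
The gcd is 1, so 26 is invertible mod 77. The last nonzero row gives −1·77 + 3·26 = 1, so t = 3. So 26^(−1) ≡ 3 (mod 77). Verify: 26 · 3 = 78 ≡ 1 (mod 77). ✓

Final answer: 26^(−1) ≡ 3 (mod 77)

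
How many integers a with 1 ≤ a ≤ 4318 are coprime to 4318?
2016

The number of a ∈ {1, ..., 4318} with gcd(a, 4318) = 1 is by definition Euler's totient φ(4318). φ is multiplicative, with φ(p^e) = p^e − p^(e−1). Factorise 4318 = 2 · 17 · 127. Then
  φ(4318) = (2 − 1) · (17 − 1) · (127 − 1) = 1 · 16 · 126 = 2016.
So there are 2016 such integers.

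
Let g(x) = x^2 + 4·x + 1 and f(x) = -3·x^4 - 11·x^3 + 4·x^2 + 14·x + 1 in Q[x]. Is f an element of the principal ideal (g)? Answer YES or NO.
In Q[x] the ideal (g) consists of all multiples of g, so f ∈ (g) iff g | f, i.e. iff the remainder of f on division by g is 0. Divide f by g (g is monic, so eliminate the leading term of the running remainder at each step):
  leading term -3·x^4: subtract (-3·x^2)·g(x) = -3·x^4 - 12·x^3 - 3·x^2, leaving x^3 + 7·x^2 + 14·x + 1
  leading term x^3: subtract (x)·g(x) = x^3 + 4·x^2 + x, leaving 3·x^2 + 13·x + 1
  leading term 3·x^2: subtract (3)·g(x) = 3·x^2 + 12·x + 3, leaving x - 2
The remainder r(x) = x - 2 ≠ 0 (and deg r < deg g), so g ∤ f, i.e. f ∉ (g).

Final answer: NO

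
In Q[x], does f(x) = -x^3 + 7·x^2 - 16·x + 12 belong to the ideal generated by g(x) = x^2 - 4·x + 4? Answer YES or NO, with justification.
In Q[x] the ideal (g) consists of all multiples of g, so f ∈ (g) iff g | f, i.e. iff the remainder of f on division by g is 0. Divide f by g (g is monic, so eliminate the leading term of the running remainder at each step):
  leading term -x^3: subtract (-x)·g(x) = -x^3 + 4·x^2 - 4·x, leaving 3·x^2 - 12·x + 12
  leading term 3·x^2: subtract (3)·g(x) = 3·x^2 - 12·x + 12, leaving 0
The remainder is 0, so f(x) = g(x) · h(x) with h(x) = 3 - x. Hence g | f, i.e. f ∈ (g).

Final answer: YES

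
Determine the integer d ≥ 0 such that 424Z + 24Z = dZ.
In the PID Z, (a, b) is generated by gcd(a, b). Compute gcd(424, 24) with the extended Euclidean algorithm, tracking rows (r, s, t) with s·424 + t·24 = r:
  row A: (424, 1, 0)   [1·424 + 0·24 = 424]
  row B: (24, 0, 1)   [0·424 + 1·24 = 24]
  424 = 17·24 + 16   → row C = row A − 17·row B = (16, 1, −17)   [check: 1·424 − 17·24 = 16]
  24 = 1·16 + 8   → row D = row B − 1·row C = (8, −1, 18)   [check: −1·424 + 18·24 = 8]
  16 = 2·8 + 0   → remainder 0, stop. gcd = 8 (last nonzero row D).
So gcd(424, 24) = 8, with Bézout identity −1·424 + 18·24 = 8. Containment (⊇): the Bézout identity exhibits 8 as an element of (424, 24), giving (8) ⊆ (424, 24). Containment (⊆): since 8 | 424 and 8 | 24 (424 = 8·53, 24 = 8·3), every Z-linear combination of 424 and 24 is divisible by 8, so (424, 24) ⊆ (8). Therefore (424, 24) = (8), d = 8.

Final answer: (424, 24) = (8); d = 8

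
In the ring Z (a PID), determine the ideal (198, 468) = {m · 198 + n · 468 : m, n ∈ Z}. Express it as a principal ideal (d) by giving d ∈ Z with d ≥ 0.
(198, 468) = (18); d = 18

In the PID Z, (a, b) is generated by gcd(a, b). Compute gcd(468, 198) with the extended Euclidean algorithm, tracking rows (r, s, t) with s·468 + t·198 = r:
  row A: (468, 1, 0)   [1·468 + 0·198 = 468]
  row B: (198, 0, 1)   [0·468 + 1·198 = 198]
  468 = 2·198 + 72   → row C = row A − 2·row B = (72, 1, −2)   [check: 1·468 − 2·198 = 72]
  198 = 2·72 + 54   → row D = row B − 2·row C = (54, −2, 5)   [check: −2·468 + 5·198 = 54]
  72 = 1·54 + 18   → row E = row C − 1·row D = (18, 3, −7)   [check: 3·468 − 7·198 = 18]
  54 = 3·18 + 0   → remainder 0, stop. gcd = 18 (last nonzero row E).
So gcd(198, 468) = 18, with Bézout identity 3·468 − 7·198 = 18. Containment (⊇): the Bézout identity exhibits 18 as an element of (198, 468), giving (18) ⊆ (198, 468). Containment (⊆): since 18 | 198 and 18 | 468 (198 = 18·11, 468 = 18·26), every Z-linear combination of 198 and 468 is divisible by 18, so (198, 468) ⊆ (18). Therefore (198, 468) = (18), d = 18.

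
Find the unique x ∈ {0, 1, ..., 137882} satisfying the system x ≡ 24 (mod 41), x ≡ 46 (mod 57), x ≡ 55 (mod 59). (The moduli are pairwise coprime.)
The moduli 41, 57, 59 are pairwise coprime, so by the CRT there is a unique solution mod 41·57·59 = 137883.
Solve by successive substitution. Start with x ≡ 24 (mod 41).
  Combine with x ≡ 46 (mod 57): write x = 24 + 41·t and require 24 + 41·t ≡ 46 (mod 57), i.e. 41·t ≡ 46 − 24 ≡ 22 (mod 57). Since 41^(−1) ≡ 32 (mod 57), t ≡ 32·22 ≡ 20 (mod 57). So x ≡ 24 + 41·20 = 844 (mod 2337).
  Combine with x ≡ 55 (mod 59): write x = 844 + 2337·t and require 844 + 2337·t ≡ 55 (mod 59), i.e. 2337·t ≡ 55 − 844 ≡ 37 (mod 59). Since 2337^(−1) ≡ 41 (mod 59) (2337 ≡ 36 (mod 59)), t ≡ 41·37 ≡ 42 (mod 59). So x ≡ 844 + 2337·42 = 98998 (mod 137883).
Unique solution in [0, 137883): x = 98998.

Final answer: x ≡ 98998 (mod 137883); the representative in [0, 137883) is 98998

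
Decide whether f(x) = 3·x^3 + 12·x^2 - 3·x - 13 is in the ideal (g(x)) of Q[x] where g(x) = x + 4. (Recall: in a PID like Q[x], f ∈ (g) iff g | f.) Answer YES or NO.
In Q[x] the ideal (g) consists of all multiples of g, so f ∈ (g) iff g | f, i.e. iff the remainder of f on division by g is 0. Divide f by g (g is monic, so eliminate the leading term of the running remainder at each step):
  leading term 3·x^3: subtract (3·x^2)·g(x) = 3·x^3 + 12·x^2, leaving -3·x - 13
  leading term -3·x: subtract (-3)·g(x) = -3·x - 12, leaving -1
The remainder r(x) = -1 ≠ 0 (and deg r < deg g), so g ∤ f, i.e. f ∉ (g).

Final answer: NO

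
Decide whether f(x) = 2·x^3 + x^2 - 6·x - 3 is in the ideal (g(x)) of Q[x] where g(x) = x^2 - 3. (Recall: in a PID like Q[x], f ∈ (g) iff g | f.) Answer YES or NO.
YES

In Q[x] the ideal (g) consists of all multiples of g, so f ∈ (g) iff g | f, i.e. iff the remainder of f on division by g is 0. Divide f by g (g is monic, so eliminate the leading term of the running remainder at each step):
  leading term 2·x^3: subtract (2·x)·g(x) = 2·x^3 - 6·x, leaving x^2 - 3
  leading term x^2: subtract (1)·g(x) = x^2 - 3, leaving 0
The remainder is 0, so f(x) = g(x) · h(x) with h(x) = 2·x + 1. Hence g | f, i.e. f ∈ (g).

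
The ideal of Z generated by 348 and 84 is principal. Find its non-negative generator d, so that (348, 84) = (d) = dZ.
(348, 84) = (12); d = 12

In the PID Z, (a, b) is generated by gcd(a, b). Compute gcd(348, 84) with the extended Euclidean algorithm, tracking rows (r, s, t) with s·348 + t·84 = r:
  row A: (348, 1, 0)   [1·348 + 0·84 = 348]
  row B: (84, 0, 1)   [0·348 + 1·84 = 84]
  348 = 4·84 + 12   → row C = row A − 4·row B = (12, 1, −4)   [check: 1·348 − 4·84 = 12]
  84 = 7·12 + 0   → remainder 0, stop. gcd = 12 (last nonzero row C).
So gcd(348, 84) = 12, with Bézout identity 1·348 − 4·84 = 12. Containment (⊇): the Bézout identity exhibits 12 as an element of (348, 84), giving (12) ⊆ (348, 84). Containment (⊆): since 12 | 348 and 12 | 84 (348 = 12·29, 84 = 12·7), every Z-linear combination of 348 and 84 is divisible by 12, so (348, 84) ⊆ (12). Therefore (348, 84) = (12), d = 12.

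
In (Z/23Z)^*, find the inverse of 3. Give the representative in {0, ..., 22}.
Apply the extended Euclidean algorithm to (23, 3), tracking rows (r, s, t) with s·23 + t·3 = r. Each division r_prev = q·r_cur + r_new produces the new row as (previous row) − q·(current row):
  row A: (23, 1, 0)   [1·23 + 0·3 = 23]
  row B: (3, 0, 1)   [0·23 + 1·3 = 3]
  23 = 7·3 + 2   → row C = row A − 7·row B = (2, 1, −7)   [check: 1·23 − 7·3 = 2]
  3 = 1·2 + 1   → row D = row B − 1·row C = (1, −1, 8)   [check: −1·23 + 8·3 = 1]
  2 = 2·1 + 0   → remainder 0, stop. gcd = 1 (last nonzero row D).
The gcd is 1, so 3 is invertible mod 23. The last nonzero row gives −1·23 + 8·3 = 1, so t = 8. So 3^(−1) ≡ 8 (mod 23). Verify: 3 · 8 = 24 ≡ 1 (mod 23). ✓

Final answer: 3^(−1) ≡ 8 (mod 23)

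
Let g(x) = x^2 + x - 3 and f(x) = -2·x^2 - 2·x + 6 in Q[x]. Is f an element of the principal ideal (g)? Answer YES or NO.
YES

In Q[x] the ideal (g) consists of all multiples of g, so f ∈ (g) iff g | f, i.e. iff the remainder of f on division by g is 0. Divide f by g (g is monic, so eliminate the leading term of the running remainder at each step):
  leading term -2·x^2: subtract (-2)·g(x) = -2·x^2 - 2·x + 6, leaving 0
The remainder is 0, so f(x) = g(x) · h(x) with h(x) = -2. Hence g | f, i.e. f ∈ (g).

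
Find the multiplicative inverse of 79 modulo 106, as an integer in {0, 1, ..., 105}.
79^(−1) ≡ 51 (mod 106)

Apply the extended Euclidean algorithm to (106, 79), tracking rows (r, s, t) with s·106 + t·79 = r. Each division r_prev = q·r_cur + r_new produces the new row as (previous row) − q·(current row):
  row A: (106, 1, 0)   [1·106 + 0·79 = 106]
  row B: (79, 0, 1)   [0·106 + 1·79 = 79]
  106 = 1·79 + 27   → row C = row A − 1·row B = (27, 1, −1)   [check: 1·106 − 1·79 = 27]
  79 = 2·27 + 25   → row D = row B − 2·row C = (25, −2, 3)   [check: −2·106 + 3·79 = 25]
  27 = 1·25 + 2   → row E = row C − 1·row D = (2, 3, −4)   [check: 3·106 − 4·79 = 2]
  25 = 12·2 + 1   → row F = row D − 12·row E = (1, −38, 51)   [check: −38·106 + 51·79 = 1]
  2 = 2·1 + 0   → remainder 0, stop. gcd = 1 (last nonzero row F).
The gcd is 1, so 79 is invertible mod 106. The last nonzero row gives −38·106 + 51·79 = 1, so t = 51. So 79^(−1) ≡ 51 (mod 106). Verify: 79 · 51 = 4029 ≡ 1 (mod 106). ✓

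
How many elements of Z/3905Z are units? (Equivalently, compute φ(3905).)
An element a ∈ Z/3905Z is a unit iff gcd(a, 3905) = 1, so the number of units is φ(3905). φ is multiplicative, with φ(p^e) = p^e − p^(e−1). Factorise 3905 = 5 · 11 · 71. Then
  φ(3905) = (5 − 1) · (11 − 1) · (71 − 1) = 4 · 10 · 70 = 2800.

Final answer: Z/3905Z has φ(3905) = 2800 units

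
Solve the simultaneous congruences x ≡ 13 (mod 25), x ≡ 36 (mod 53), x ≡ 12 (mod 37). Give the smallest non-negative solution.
The moduli 25, 53, 37 are pairwise coprime, so by the CRT there is a unique solution mod 25·53·37 = 49025.
Solve by successive substitution. Start with x ≡ 13 (mod 25).
  Combine with x ≡ 36 (mod 53): write x = 13 + 25·t and require 13 + 25·t ≡ 36 (mod 53), i.e. 25·t ≡ 36 − 13 ≡ 23 (mod 53). Since 25^(−1) ≡ 17 (mod 53), t ≡ 17·23 ≡ 20 (mod 53). So x ≡ 13 + 25·20 = 513 (mod 1325).
  Combine with x ≡ 12 (mod 37): write x = 513 + 1325·t and require 513 + 1325·t ≡ 12 (mod 37), i.e. 1325·t ≡ 12 − 513 ≡ 17 (mod 37). Since 1325^(−1) ≡ 21 (mod 37) (1325 ≡ 30 (mod 37)), t ≡ 21·17 ≡ 24 (mod 37). So x ≡ 513 + 1325·24 = 32313 (mod 49025).
Unique solution in [0, 49025): x = 32313.

Final answer: x ≡ 32313 (mod 49025); the representative in [0, 49025) is 32313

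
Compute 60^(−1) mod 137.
Apply the extended Euclidean algorithm to (137, 60), tracking rows (r, s, t) with s·137 + t·60 = r. Each division r_prev = q·r_cur + r_new produces the new row as (previous row) − q·(current row):
  row A: (137, 1, 0)   [1·137 + 0·60 = 137]
  row B: (60, 0, 1)   [0·137 + 1·60 = 60]
  137 = 2·60 + 17   → row C = row A − 2·row B = (17, 1, −2)   [check: 1·137 − 2·60 = 17]
  60 = 3·17 + 9   → row D = row B − 3·row C = (9, −3, 7)   [check: −3·137 + 7·60 = 9]
  17 = 1·9 + 8   → row E = row C − 1·row D = (8, 4, −9)   [check: 4·137 − 9·60 = 8]
  9 = 1·8 + 1   → row F = row D − 1·row E = (1, −7, 16)   [check: −7·137 + 16·60 = 1]
  8 = 8·1 + 0   → remainder 0, stop. gcd = 1 (last nonzero row F).
The gcd is 1, so 60 is invertible mod 137. The last nonzero row gives −7·137 + 16·60 = 1, so t = 16. So 60^(−1) ≡ 16 (mod 137). Verify: 60 · 16 = 960 ≡ 1 (mod 137). ✓

Final answer: 60^(−1) ≡ 16 (mod 137)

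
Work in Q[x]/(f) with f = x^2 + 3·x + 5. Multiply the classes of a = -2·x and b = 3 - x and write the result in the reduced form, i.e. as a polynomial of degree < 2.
a · b ≡ -12·x - 10 (mod f(x))

First multiply in Q[x] without reducing: a · b = 2·x^2 - 6·x. Now divide by f(x) = x^2 + 3·x + 5, eliminating the leading term at each step:
  leading term 2·x^2: subtract (2)·f(x) = 2·x^2 + 6·x + 10, leaving -12·x - 10
The degree is now < 2, so this is the remainder. Hence a · b ≡ -12·x - 10 in Q[x]/(f).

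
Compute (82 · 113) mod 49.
Reduce the factors first: 82 ≡ 33, 113 ≡ 15 (mod 49), so 82 · 113 ≡ 33 · 15 (mod 49). 33 · 15 = 495. Dividing by 49: 495 = 10·49 + 5. So (82 · 113) mod 49 = 5.

Final answer: 5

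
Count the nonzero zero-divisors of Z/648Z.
In Z/648Z each nonzero element is either a unit (gcd with 648 is 1) or a zero-divisor (gcd > 1). The number of units is φ(648): factorise 648 = 2^3 · 3^4, so φ(648) = (2^3 − 2^2) · (3^4 − 3^3) = 4 · 54 = 216. The nonzero elements number 648 − 1 = 647. Hence the nonzero zero-divisors number 647 − 216 = 431.

Final answer: Z/648Z has 431 nonzero zero-divisors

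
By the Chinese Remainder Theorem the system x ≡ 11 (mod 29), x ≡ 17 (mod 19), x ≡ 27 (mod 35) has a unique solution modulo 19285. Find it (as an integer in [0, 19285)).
The moduli 29, 19, 35 are pairwise coprime, so by the CRT there is a unique solution mod 29·19·35 = 19285.
Solve by successive substitution. Start with x ≡ 11 (mod 29).
  Combine with x ≡ 17 (mod 19): write x = 11 + 29·t and require 11 + 29·t ≡ 17 (mod 19), i.e. 29·t ≡ 17 − 11 ≡ 6 (mod 19). Since 29^(−1) ≡ 2 (mod 19) (29 ≡ 10 (mod 19)), t ≡ 2·6 ≡ 12 (mod 19). So x ≡ 11 + 29·12 = 359 (mod 551).
  Combine with x ≡ 27 (mod 35): write x = 359 + 551·t and require 359 + 551·t ≡ 27 (mod 35), i.e. 551·t ≡ 27 − 359 ≡ 18 (mod 35). Since 551^(−1) ≡ 31 (mod 35) (551 ≡ 26 (mod 35)), t ≡ 31·18 ≡ 33 (mod 35). So x ≡ 359 + 551·33 = 18542 (mod 19285).
Unique solution in [0, 19285): x = 18542.

Final answer: x ≡ 18542 (mod 19285); the representative in [0, 19285) is 18542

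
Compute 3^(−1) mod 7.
Apply the extended Euclidean algorithm to (7, 3), tracking rows (r, s, t) with s·7 + t·3 = r. Each division r_prev = q·r_cur + r_new produces the new row as (previous row) − q·(current row):
  row A: (7, 1, 0)   [1·7 + 0·3 = 7]
  row B: (3, 0, 1)   [0·7 + 1·3 = 3]
  7 = 2·3 + 1   → row C = row A − 2·row B = (1, 1, −2)   [check: 1·7 − 2·3 = 1]
  3 = 3·1 + 0   → remainder 0, stop. gcd = 1 (last nonzero row C).
The gcd is 1, so 3 is invertible mod 7. The last nonzero row gives 1·7 − 2·3 = 1, so t = −2. So 3^(−1) ≡ −2 ≡ 5 (mod 7). Verify: 3 · 5 = 15 ≡ 1 (mod 7). ✓

Final answer: 3^(−1) ≡ 5 (mod 7)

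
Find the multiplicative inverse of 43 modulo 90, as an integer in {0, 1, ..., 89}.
43^(−1) ≡ 67 (mod 90)

Apply the extended Euclidean algorithm to (90, 43), tracking rows (r, s, t) with s·90 + t·43 = r. Each division r_prev = q·r_cur + r_new produces the new row as (previous row) − q·(current row):
  row A: (90, 1, 0)   [1·90 + 0·43 = 90]
  row B: (43, 0, 1)   [0·90 + 1·43 = 43]
  90 = 2·43 + 4   → row C = row A − 2·row B = (4, 1, −2)   [check: 1·90 − 2·43 = 4]
  43 = 10·4 + 3   → row D = row B − 10·row C = (3, −10, 21)   [check: −10·90 + 21·43 = 3]
  4 = 1·3 + 1   → row E = row C − 1·row D = (1, 11, −23)   [check: 11·90 − 23·43 = 1]
  3 = 3·1 + 0   → remainder 0, stop. gcd = 1 (last nonzero row E).
The gcd is 1, so 43 is invertible mod 90. The last nonzero row gives 11·90 − 23·43 = 1, so t = −23. So 43^(−1) ≡ −23 ≡ 67 (mod 90). Verify: 43 · 67 = 2881 ≡ 1 (mod 90). ✓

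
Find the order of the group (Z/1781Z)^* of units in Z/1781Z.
(Z/1781Z)^* consists of the classes a with gcd(a, 1781) = 1, so its order is φ(1781). φ is multiplicative, with φ(p^e) = p^e − p^(e−1). Factorise 1781 = 13 · 137. Then
  φ(1781) = (13 − 1) · (137 − 1) = 12 · 136 = 1632.
Thus |(Z/1781Z)^*| = 1632.

Final answer: |(Z/1781Z)^*| = 1632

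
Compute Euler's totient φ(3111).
φ is multiplicative, with φ(p^e) = p^e − p^(e−1). Factorise 3111 = 3 · 17 · 61. Then
  φ(3111) = (3 − 1) · (17 − 1) · (61 − 1) = 2 · 16 · 60 = 1920.

Final answer: φ(3111) = 1920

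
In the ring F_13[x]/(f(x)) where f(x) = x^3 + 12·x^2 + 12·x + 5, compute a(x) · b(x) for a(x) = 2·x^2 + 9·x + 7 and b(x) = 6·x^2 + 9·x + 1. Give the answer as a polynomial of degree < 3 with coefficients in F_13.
a · b ≡ 5·x + 3 (mod f(x))

Multiply as integer polynomials: a · b = 12·x^4 + 72·x^3 + 125·x^2 + 72·x + 7. Reducing coefficients mod 13: a · b ≡ 12·x^4 + 7·x^3 + 8·x^2 + 7·x + 7. Now divide by f(x) = x^3 + 12·x^2 + 12·x + 5 in F_13[x], eliminating the leading term at each step:
  leading term 12·x^4: subtract (12·x)·f(x) = 12·x^4 + x^3 + x^2 + 8·x, leaving 6·x^3 + 7·x^2 + 12·x + 7 (coefficients mod 13)
  leading term 6·x^3: subtract (6)·f(x) = 6·x^3 + 7·x^2 + 7·x + 4, leaving 5·x + 3 (coefficients mod 13)
The degree is now < 3, so this is the remainder. Hence a · b ≡ 5·x + 3 in F_13[x]/(f).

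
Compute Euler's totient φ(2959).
φ is multiplicative, with φ(p^e) = p^e − p^(e−1). Factorise 2959 = 11 · 269. Then
  φ(2959) = (11 − 1) · (269 − 1) = 10 · 268 = 2680.

Final answer: φ(2959) = 2680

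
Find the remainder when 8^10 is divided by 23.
3

Use repeated squaring. Binary(10) = 1010. Walk through the bits of the exponent 10 left-to-right: at each bit after the leading one, square the running value, then multiply by 8 if the bit is 1 (always reducing mod 23):
  bit 1 = 1 (leading): start with 8.
  bit 2 = 0: square 8^2 = 64 ≡ 18 (mod 23).
  bit 3 = 1: square 18^2 = 324 ≡ 2; bit is 1, so multiply 2·8 = 16 (mod 23).
  bit 4 = 0: square 16^2 = 256 ≡ 3 (mod 23).
Final value: 8^10 ≡ 3 (mod 23).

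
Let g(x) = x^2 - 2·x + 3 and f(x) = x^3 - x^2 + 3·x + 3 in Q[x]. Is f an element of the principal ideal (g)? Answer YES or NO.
In Q[x] the ideal (g) consists of all multiples of g, so f ∈ (g) iff g | f, i.e. iff the remainder of f on division by g is 0. Divide f by g (g is monic, so eliminate the leading term of the running remainder at each step):
  leading term x^3: subtract (x)·g(x) = x^3 - 2·x^2 + 3·x, leaving x^2 + 3
  leading term x^2: subtract (1)·g(x) = x^2 - 2·x + 3, leaving 2·x
The remainder r(x) = 2·x ≠ 0 (and deg r < deg g), so g ∤ f, i.e. f ∉ (g).

Final answer: NO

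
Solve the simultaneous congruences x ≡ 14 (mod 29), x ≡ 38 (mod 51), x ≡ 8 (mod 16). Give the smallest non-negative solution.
The moduli 29, 51, 16 are pairwise coprime, so by the CRT there is a unique solution mod 29·51·16 = 23664.
Solve by successive substitution. Start with x ≡ 14 (mod 29).
  Combine with x ≡ 38 (mod 51): write x = 14 + 29·t and require 14 + 29·t ≡ 38 (mod 51), i.e. 29·t ≡ 38 − 14 ≡ 24 (mod 51). Since 29^(−1) ≡ 44 (mod 51), t ≡ 44·24 ≡ 36 (mod 51). So x ≡ 14 + 29·36 = 1058 (mod 1479).
  Combine with x ≡ 8 (mod 16): write x = 1058 + 1479·t and require 1058 + 1479·t ≡ 8 (mod 16), i.e. 1479·t ≡ 8 − 1058 ≡ 6 (mod 16). Since 1479^(−1) ≡ 7 (mod 16) (1479 ≡ 7 (mod 16)), t ≡ 7·6 ≡ 10 (mod 16). So x ≡ 1058 + 1479·10 = 15848 (mod 23664).
Unique solution in [0, 23664): x = 15848.

Final answer: x ≡ 15848 (mod 23664); the representative in [0, 23664) is 15848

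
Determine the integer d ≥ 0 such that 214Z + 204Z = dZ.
In the PID Z, (a, b) is generated by gcd(a, b). Compute gcd(214, 204) with the extended Euclidean algorithm, tracking rows (r, s, t) with s·214 + t·204 = r:
  row A: (214, 1, 0)   [1·214 + 0·204 = 214]
  row B: (204, 0, 1)   [0·214 + 1·204 = 204]
  214 = 1·204 + 10   → row C = row A − 1·row B = (10, 1, −1)   [check: 1·214 − 1·204 = 10]
  204 = 20·10 + 4   → row D = row B − 20·row C = (4, −20, 21)   [check: −20·214 + 21·204 = 4]
  10 = 2·4 + 2   → row E = row C − 2·row D = (2, 41, −43)   [check: 41·214 − 43·204 = 2]
  4 = 2·2 + 0   → remainder 0, stop. gcd = 2 (last nonzero row E).
So gcd(214, 204) = 2, with Bézout identity 41·214 − 43·204 = 2. Containment (⊇): the Bézout identity exhibits 2 as an element of (214, 204), giving (2) ⊆ (214, 204). Containment (⊆): since 2 | 214 and 2 | 204 (214 = 2·107, 204 = 2·102), every Z-linear combination of 214 and 204 is divisible by 2, so (214, 204) ⊆ (2). Therefore (214, 204) = (2), d = 2.

Final answer: (214, 204) = (2); d = 2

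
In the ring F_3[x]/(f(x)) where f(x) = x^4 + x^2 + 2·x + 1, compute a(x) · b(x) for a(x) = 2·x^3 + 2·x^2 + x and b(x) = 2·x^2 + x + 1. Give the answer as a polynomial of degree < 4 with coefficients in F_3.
Multiply as integer polynomials: a · b = 4·x^5 + 6·x^4 + 6·x^3 + 3·x^2 + x. Reducing coefficients mod 3: a · b ≡ x^5 + x. Now divide by f(x) = x^4 + x^2 + 2·x + 1 in F_3[x], eliminating the leading term at each step:
  leading term x^5: subtract (x)·f(x) = x^5 + x^3 + 2·x^2 + x, leaving 2·x^3 + x^2 (coefficients mod 3)
The degree is now < 4, so this is the remainder. Hence a · b ≡ 2·x^3 + x^2 in F_3[x]/(f).

Final answer: a · b ≡ 2·x^3 + x^2 (mod f(x))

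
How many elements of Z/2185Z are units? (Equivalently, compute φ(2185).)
Z/2185Z has φ(2185) = 1584 units

An element a ∈ Z/2185Z is a unit iff gcd(a, 2185) = 1, so the number of units is φ(2185). φ is multiplicative, with φ(p^e) = p^e − p^(e−1). Factorise 2185 = 5 · 19 · 23. Then
  φ(2185) = (5 − 1) · (19 − 1) · (23 − 1) = 4 · 18 · 22 = 1584.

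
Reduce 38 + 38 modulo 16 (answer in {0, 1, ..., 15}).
Reduce the summands first: 38 ≡ 6, 38 ≡ 6 (mod 16), so 38 + 38 ≡ 6 + 6 (mod 16). 6 + 6 = 12; 12 = 0·16 + 12, so (38 + 38) mod 16 = 12.

Final answer: 12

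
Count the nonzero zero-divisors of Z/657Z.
In Z/657Z each nonzero element is either a unit (gcd with 657 is 1) or a zero-divisor (gcd > 1). The number of units is φ(657): factorise 657 = 3^2 · 73, so φ(657) = (3^2 − 3^1) · (73 − 1) = 6 · 72 = 432. The nonzero elements number 657 − 1 = 656. Hence the nonzero zero-divisors number 656 − 432 = 224.

Final answer: Z/657Z has 224 nonzero zero-divisors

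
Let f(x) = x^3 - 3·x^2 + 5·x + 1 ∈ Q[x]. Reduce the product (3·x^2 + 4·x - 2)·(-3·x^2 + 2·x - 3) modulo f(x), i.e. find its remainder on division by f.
a · b ≡ -49·x^2 + 158·x + 39 (mod f(x))

First multiply in Q[x] without reducing: a · b = -9·x^4 - 6·x^3 + 5·x^2 - 16·x + 6. Now divide by f(x) = x^3 - 3·x^2 + 5·x + 1, eliminating the leading term at each step:
  leading term -9·x^4: subtract (-9·x)·f(x) = -9·x^4 + 27·x^3 - 45·x^2 - 9·x, leaving -33·x^3 + 50·x^2 - 7·x + 6
  leading term -33·x^3: subtract (-33)·f(x) = -33·x^3 + 99·x^2 - 165·x - 33, leaving -49·x^2 + 158·x + 39
The degree is now < 3, so this is the remainder. Hence a · b ≡ -49·x^2 + 158·x + 39 in Q[x]/(f).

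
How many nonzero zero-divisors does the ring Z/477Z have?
Z/477Z has 164 nonzero zero-divisors

In Z/477Z each nonzero element is either a unit (gcd with 477 is 1) or a zero-divisor (gcd > 1). The number of units is φ(477): factorise 477 = 3^2 · 53, so φ(477) = (3^2 − 3^1) · (53 − 1) = 6 · 52 = 312. The nonzero elements number 477 − 1 = 476. Hence the nonzero zero-divisors number 476 − 312 = 164.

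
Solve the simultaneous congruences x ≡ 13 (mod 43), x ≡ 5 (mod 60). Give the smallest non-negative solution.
x ≡ 185 (mod 2580); the representative in [0, 2580) is 185

The moduli 43, 60 are pairwise coprime, so by the CRT there is a unique solution mod 43·60 = 2580.
Solve by successive substitution. Start with x ≡ 13 (mod 43).
  Combine with x ≡ 5 (mod 60): write x = 13 + 43·t and require 13 + 43·t ≡ 5 (mod 60), i.e. 43·t ≡ 5 − 13 ≡ 52 (mod 60). Since 43^(−1) ≡ 7 (mod 60), t ≡ 7·52 ≡ 4 (mod 60). So x ≡ 13 + 43·4 = 185 (mod 2580).
Unique solution in [0, 2580): x = 185.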